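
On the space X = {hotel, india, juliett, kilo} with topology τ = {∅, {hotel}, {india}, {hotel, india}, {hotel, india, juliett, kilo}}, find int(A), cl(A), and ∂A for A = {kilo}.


int(A) = ∅, cl(A) = {juliett, kilo}, ∂A = {juliett, kilo}.

Closed sets in (X, τ) are complements of opens:
  closed(X, τ) = {∅, {juliett, kilo}, {hotel, juliett, kilo}, {india, juliett, kilo}, {hotel, india, juliett, kilo}}.
int(A) = ⋃ {U ∈ τ : U ⊆ A}. Opens contained in A: ∅.
Taking the union of these: int(A) = ∅.
cl(A) = ⋂ {C closed : A ⊆ C}. Closed sets containing A: {juliett, kilo}, {hotel, juliett, kilo}, {india, juliett, kilo}, {hotel, india, juliett, kilo}.
Intersecting these: cl(A) = {juliett, kilo}.
∂A = cl(A) ∖ int(A) = {juliett, kilo} ∖ ∅ = {juliett, kilo}.


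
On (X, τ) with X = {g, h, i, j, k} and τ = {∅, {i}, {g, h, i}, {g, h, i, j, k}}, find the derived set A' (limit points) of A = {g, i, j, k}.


A' = {g, h, j, k}

For each x ∈ X, list the open sets U ∈ τ with x ∈ U, then check whether U ∩ (A ∖ {x}) ≠ ∅ for every such U.
  x = g: opens ∋ x are {g, h, i}, {g, h, i, j, k}; each meets A ∖ {g}, so x IS a limit point.
  x = h: opens ∋ x are {g, h, i}, {g, h, i, j, k}; each meets A ∖ {h}, so x IS a limit point.
  x = i: open {i} ∋ x has {i} ∩ (A ∖ {i}) = ∅, so x is NOT a limit point.
  x = j: opens ∋ x are {g, h, i, j, k}; each meets A ∖ {j}, so x IS a limit point.
  x = k: opens ∋ x are {g, h, i, j, k}; each meets A ∖ {k}, so x IS a limit point.
Collecting: A' = {g, h, j, k}.


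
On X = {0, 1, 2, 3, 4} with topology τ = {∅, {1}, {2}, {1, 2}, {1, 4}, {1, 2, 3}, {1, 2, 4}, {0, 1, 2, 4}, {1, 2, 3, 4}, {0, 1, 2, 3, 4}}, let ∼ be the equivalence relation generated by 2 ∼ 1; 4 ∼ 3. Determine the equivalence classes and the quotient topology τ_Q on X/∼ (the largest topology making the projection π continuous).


X/∼ = {[0], [1=2], [3=4]}; |τ_Q| = 4.

Equivalence classes: [0], [1=2], [3=4].
Quotient map π: X → X/∼ sends 0 ↦ [0], 1 ↦ [1=2], 2 ↦ [1=2], 3 ↦ [3=4], 4 ↦ [3=4].
For each subset V ⊆ X/∼, compute π^{-1}(V) ⊆ X and check whether π^{-1}(V) ∈ τ. V is open in τ_Q iff π^{-1}(V) ∈ τ.
  V = {}: π^{-1}(V) = ∅ ∈ τ ✓.
  V = {[0]}: π^{-1}(V) = {0} ∉ τ ✗.
  V = {[1=2]}: π^{-1}(V) = {1, 2} ∈ τ ✓.
  V = {[0], [1=2]}: π^{-1}(V) = {0, 1, 2} ∉ τ ✗.
  V = {[3=4]}: π^{-1}(V) = {3, 4} ∉ τ ✗.
  V = {[0], [3=4]}: π^{-1}(V) = {0, 3, 4} ∉ τ ✗.
  V = {[1=2], [3=4]}: π^{-1}(V) = {1, 2, 3, 4} ∈ τ ✓.
  V = {[0], [1=2], [3=4]}: π^{-1}(V) = {0, 1, 2, 3, 4} ∈ τ ✓.
Open sets in the quotient: τ_Q = {{}, {[1=2]}, {[1=2], [3=4]}, {[0], [1=2], [3=4]}} (4 elements).


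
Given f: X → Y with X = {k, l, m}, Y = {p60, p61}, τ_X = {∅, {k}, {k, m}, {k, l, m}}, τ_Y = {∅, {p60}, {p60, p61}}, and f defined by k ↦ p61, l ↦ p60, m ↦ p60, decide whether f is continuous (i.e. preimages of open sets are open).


f is NOT continuous.

Compute f^{-1}(U) for each U ∈ τ_Y:
  U = ∅: f^{-1}(U) = ∅ ∈ τ_X ✓.
  U = {p60}: f^{-1}(U) = {l, m} ∉ τ_X ✗.
  U = {p60, p61}: f^{-1}(U) = {k, l, m} ∈ τ_X ✓.
Found U = {p60} with f^{-1}(U) = {l, m} not in τ_X. Therefore f is NOT continuous.


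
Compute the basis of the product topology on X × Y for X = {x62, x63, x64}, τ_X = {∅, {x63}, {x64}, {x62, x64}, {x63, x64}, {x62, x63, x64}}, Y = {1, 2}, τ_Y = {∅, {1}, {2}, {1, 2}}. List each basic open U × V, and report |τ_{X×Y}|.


Basis B = {∅ × ∅, {x63} × {1}, {x63} × {2}, {x64} × {1}, {x64} × {2}, {x62, x64} × {1}, {x62, x64} × {2}, {x63} × {1, 2}, {x63, x64} × {1}, {x63, x64} × {2}, {x64} × {1, 2}, {x62, x63, x64} × {1}, {x62, x63, x64} × {2}, {x62, x64} × {1, 2}, {x63, x64} × {1, 2}, {x62, x63, x64} × {1, 2}}; |τ_{X×Y}| = 36.

Enumerate products U × V with U ∈ τ_X, V ∈ τ_Y (deduplicated):
  ∅ × ∅ = {} (∅)
  {x63} × {1} = {(x63,1)}
  {x63} × {2} = {(x63,2)}
  {x64} × {1} = {(x64,1)}
  {x64} × {2} = {(x64,2)}
  {x62, x64} × {1} = {(x62,1), (x64,1)}
  {x62, x64} × {2} = {(x62,2), (x64,2)}
  {x63} × {1, 2} = {(x63,1), (x63,2)}
  {x63, x64} × {1} = {(x63,1), (x64,1)}
  {x63, x64} × {2} = {(x63,2), (x64,2)}
  {x64} × {1, 2} = {(x64,1), (x64,2)}
  {x62, x63, x64} × {1} = {(x62,1), (x63,1), (x64,1)}
  {x62, x63, x64} × {2} = {(x62,2), (x63,2), (x64,2)}
  {x62, x64} × {1, 2} = {(x62,1), (x62,2), (x64,1), (x64,2)}
  {x63, x64} × {1, 2} = {(x63,1), (x63,2), (x64,1), (x64,2)}
  {x62, x63, x64} × {1, 2} = {(x62,1), (x62,2), (x63,1), (x63,2), (x64,1), (x64,2)}
These 16 distinct sets form the basis B.
Close under arbitrary unions to get τ_{X×Y}; counting gives |τ_{X×Y}| = 36.


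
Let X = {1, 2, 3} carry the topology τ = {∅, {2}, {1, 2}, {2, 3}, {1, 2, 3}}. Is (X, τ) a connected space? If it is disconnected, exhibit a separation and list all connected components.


(X, τ) is connected.

Find clopen sets (U ∈ τ with X ∖ U ∈ τ):
  U = ∅, X ∖ U = {1, 2, 3} — both open, so U is clopen.
  U = {1, 2, 3}, X ∖ U = ∅ — both open, so U is clopen.
Only trivial clopens (∅ and X) exist, so (X, τ) is connected.
Compute connected components by grouping points that agree on all clopens:
  component: {1, 2, 3}


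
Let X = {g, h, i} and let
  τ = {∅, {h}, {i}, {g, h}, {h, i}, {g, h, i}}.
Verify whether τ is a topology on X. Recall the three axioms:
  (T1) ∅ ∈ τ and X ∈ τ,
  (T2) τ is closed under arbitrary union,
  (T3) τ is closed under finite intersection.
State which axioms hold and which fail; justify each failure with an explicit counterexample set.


τ IS a topology on X.

Axiom (T1): ∅ ∈ τ? Yes; X ∈ τ? Yes.
Axiom (T2/T3): check pairwise unions and intersections of members of τ.
All pairwise intersections and unions checked — each lies in τ. Therefore τ satisfies (T1), (T2), (T3): it IS a topology on X.


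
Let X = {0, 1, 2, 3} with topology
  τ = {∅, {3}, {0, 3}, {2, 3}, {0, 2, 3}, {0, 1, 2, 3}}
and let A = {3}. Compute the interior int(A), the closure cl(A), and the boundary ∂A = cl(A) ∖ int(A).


int(A) = {3}, cl(A) = {0, 1, 2, 3}, ∂A = {0, 1, 2}.

Closed sets in (X, τ) are complements of opens:
  closed(X, τ) = {∅, {1}, {0, 1}, {1, 2}, {0, 1, 2}, {0, 1, 2, 3}}.
int(A) = ⋃ {U ∈ τ : U ⊆ A}. Opens contained in A: ∅, {3}.
Taking the union of these: int(A) = {3}.
cl(A) = ⋂ {C closed : A ⊆ C}. Closed sets containing A: {0, 1, 2, 3}.
Intersecting these: cl(A) = {0, 1, 2, 3}.
∂A = cl(A) ∖ int(A) = {0, 1, 2, 3} ∖ {3} = {0, 1, 2}.


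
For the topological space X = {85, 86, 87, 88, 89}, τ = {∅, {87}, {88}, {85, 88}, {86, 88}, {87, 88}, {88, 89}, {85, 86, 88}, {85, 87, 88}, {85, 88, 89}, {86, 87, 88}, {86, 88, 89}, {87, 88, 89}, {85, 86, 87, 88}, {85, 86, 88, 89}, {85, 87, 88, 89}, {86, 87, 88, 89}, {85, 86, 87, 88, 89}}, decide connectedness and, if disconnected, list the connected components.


(X, τ) is disconnected; components = [{87}, {85, 86, 88, 89}].

Find clopen sets (U ∈ τ with X ∖ U ∈ τ):
  U = ∅, X ∖ U = {85, 86, 87, 88, 89} — both open, so U is clopen.
  U = {87}, X ∖ U = {85, 86, 88, 89} — both open, so U is clopen.
  U = {85, 86, 88, 89}, X ∖ U = {87} — both open, so U is clopen.
  U = {85, 86, 87, 88, 89}, X ∖ U = ∅ — both open, so U is clopen.
Nontrivial clopen(s) exist: e.g. {85, 86, 88, 89}. So (X, τ) is disconnected.
Compute connected components by grouping points that agree on all clopens:
  component: {87}
  component: {85, 86, 88, 89}


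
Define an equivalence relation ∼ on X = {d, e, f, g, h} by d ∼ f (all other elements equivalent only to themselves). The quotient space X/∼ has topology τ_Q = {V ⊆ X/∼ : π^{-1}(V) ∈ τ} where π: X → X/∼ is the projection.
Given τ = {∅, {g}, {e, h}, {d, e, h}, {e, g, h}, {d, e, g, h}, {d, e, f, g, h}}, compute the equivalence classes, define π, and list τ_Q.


X/∼ = {[d=f], [e], [g], [h]}; |τ_Q| = 5.

Equivalence classes: [d=f], [e], [g], [h].
Quotient map π: X → X/∼ sends d ↦ [d=f], e ↦ [e], f ↦ [d=f], g ↦ [g], h ↦ [h].
For each subset V ⊆ X/∼, compute π^{-1}(V) ⊆ X and check whether π^{-1}(V) ∈ τ. V is open in τ_Q iff π^{-1}(V) ∈ τ.
  V = {}: π^{-1}(V) = ∅ ∈ τ ✓.
  V = {[d=f]}: π^{-1}(V) = {d, f} ∉ τ ✗.
  V = {[e]}: π^{-1}(V) = {e} ∉ τ ✗.
  V = {[d=f], [e]}: π^{-1}(V) = {d, e, f} ∉ τ ✗.
  V = {[g]}: π^{-1}(V) = {g} ∈ τ ✓.
  V = {[d=f], [g]}: π^{-1}(V) = {d, f, g} ∉ τ ✗.
  V = {[e], [g]}: π^{-1}(V) = {e, g} ∉ τ ✗.
  V = {[d=f], [e], [g]}: π^{-1}(V) = {d, e, f, g} ∉ τ ✗.
  V = {[h]}: π^{-1}(V) = {h} ∉ τ ✗.
  V = {[d=f], [h]}: π^{-1}(V) = {d, f, h} ∉ τ ✗.
  V = {[e], [h]}: π^{-1}(V) = {e, h} ∈ τ ✓.
  V = {[d=f], [e], [h]}: π^{-1}(V) = {d, e, f, h} ∉ τ ✗.
  V = {[g], [h]}: π^{-1}(V) = {g, h} ∉ τ ✗.
  V = {[d=f], [g], [h]}: π^{-1}(V) = {d, f, g, h} ∉ τ ✗.
  V = {[e], [g], [h]}: π^{-1}(V) = {e, g, h} ∈ τ ✓.
  V = {[d=f], [e], [g], [h]}: π^{-1}(V) = {d, e, f, g, h} ∈ τ ✓.
Open sets in the quotient: τ_Q = {{}, {[g]}, {[e], [h]}, {[e], [g], [h]}, {[d=f], [e], [g], [h]}} (5 elements).


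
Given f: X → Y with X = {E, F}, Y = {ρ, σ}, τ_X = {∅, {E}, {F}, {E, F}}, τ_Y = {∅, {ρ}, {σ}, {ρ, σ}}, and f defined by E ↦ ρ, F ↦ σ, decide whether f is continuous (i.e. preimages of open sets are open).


f IS continuous.

Compute f^{-1}(U) for each U ∈ τ_Y:
  U = ∅: f^{-1}(U) = ∅ ∈ τ_X ✓.
  U = {ρ}: f^{-1}(U) = {E} ∈ τ_X ✓.
  U = {σ}: f^{-1}(U) = {F} ∈ τ_X ✓.
  U = {ρ, σ}: f^{-1}(U) = {E, F} ∈ τ_X ✓.
Every preimage lies in τ_X, so f IS continuous.


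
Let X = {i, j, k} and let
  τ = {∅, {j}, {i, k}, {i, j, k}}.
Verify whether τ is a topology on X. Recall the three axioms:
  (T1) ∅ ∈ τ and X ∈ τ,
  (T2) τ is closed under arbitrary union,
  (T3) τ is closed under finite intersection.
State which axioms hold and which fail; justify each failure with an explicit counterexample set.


τ IS a topology on X.

Axiom (T1): ∅ ∈ τ? Yes; X ∈ τ? Yes.
Axiom (T2/T3): check pairwise unions and intersections of members of τ.
All pairwise intersections and unions checked — each lies in τ. Therefore τ satisfies (T1), (T2), (T3): it IS a topology on X.


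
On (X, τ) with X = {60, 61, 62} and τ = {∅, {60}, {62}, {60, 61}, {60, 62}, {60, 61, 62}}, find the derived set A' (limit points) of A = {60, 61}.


A' = {61}

For each x ∈ X, list the open sets U ∈ τ with x ∈ U, then check whether U ∩ (A ∖ {x}) ≠ ∅ for every such U.
  x = 60: open {60} ∋ x has {60} ∩ (A ∖ {60}) = ∅, so x is NOT a limit point.
  x = 61: opens ∋ x are {60, 61}, {60, 61, 62}; each meets A ∖ {61}, so x IS a limit point.
  x = 62: open {62} ∋ x has {62} ∩ (A ∖ {62}) = ∅, so x is NOT a limit point.
Collecting: A' = {61}.


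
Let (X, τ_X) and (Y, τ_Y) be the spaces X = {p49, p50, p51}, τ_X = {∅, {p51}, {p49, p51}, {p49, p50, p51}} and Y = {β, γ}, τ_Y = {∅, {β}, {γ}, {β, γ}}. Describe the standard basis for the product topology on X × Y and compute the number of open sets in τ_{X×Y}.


Basis B = {∅ × ∅, {p51} × {β}, {p51} × {γ}, {p49, p51} × {β}, {p49, p51} × {γ}, {p51} × {β, γ}, {p49, p50, p51} × {β}, {p49, p50, p51} × {γ}, {p49, p51} × {β, γ}, {p49, p50, p51} × {β, γ}}; |τ_{X×Y}| = 16.

Enumerate products U × V with U ∈ τ_X, V ∈ τ_Y (deduplicated):
  ∅ × ∅ = {} (∅)
  {p51} × {β} = {(p51,β)}
  {p51} × {γ} = {(p51,γ)}
  {p49, p51} × {β} = {(p49,β), (p51,β)}
  {p49, p51} × {γ} = {(p49,γ), (p51,γ)}
  {p51} × {β, γ} = {(p51,β), (p51,γ)}
  {p49, p50, p51} × {β} = {(p49,β), (p50,β), (p51,β)}
  {p49, p50, p51} × {γ} = {(p49,γ), (p50,γ), (p51,γ)}
  {p49, p51} × {β, γ} = {(p49,β), (p49,γ), (p51,β), (p51,γ)}
  {p49, p50, p51} × {β, γ} = {(p49,β), (p49,γ), (p50,β), (p50,γ), (p51,β), (p51,γ)}
These 10 distinct sets form the basis B.
Close under arbitrary unions to get τ_{X×Y}; counting gives |τ_{X×Y}| = 16.


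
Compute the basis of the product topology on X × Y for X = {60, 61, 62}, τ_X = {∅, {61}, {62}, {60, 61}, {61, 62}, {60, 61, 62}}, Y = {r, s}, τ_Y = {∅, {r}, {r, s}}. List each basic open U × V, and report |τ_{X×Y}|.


Basis B = {∅ × ∅, {61} × {r}, {62} × {r}, {60, 61} × {r}, {61} × {r, s}, {61, 62} × {r}, {62} × {r, s}, {60, 61, 62} × {r}, {60, 61} × {r, s}, {61, 62} × {r, s}, {60, 61, 62} × {r, s}}; |τ_{X×Y}| = 18.

Enumerate products U × V with U ∈ τ_X, V ∈ τ_Y (deduplicated):
  ∅ × ∅ = {} (∅)
  {61} × {r} = {(61,r)}
  {62} × {r} = {(62,r)}
  {60, 61} × {r} = {(60,r), (61,r)}
  {61} × {r, s} = {(61,r), (61,s)}
  {61, 62} × {r} = {(61,r), (62,r)}
  {62} × {r, s} = {(62,r), (62,s)}
  {60, 61, 62} × {r} = {(60,r), (61,r), (62,r)}
  {60, 61} × {r, s} = {(60,r), (60,s), (61,r), (61,s)}
  {61, 62} × {r, s} = {(61,r), (61,s), (62,r), (62,s)}
  {60, 61, 62} × {r, s} = {(60,r), (60,s), (61,r), (61,s), (62,r), (62,s)}
These 11 distinct sets form the basis B.
Close under arbitrary unions to get τ_{X×Y}; counting gives |τ_{X×Y}| = 18.


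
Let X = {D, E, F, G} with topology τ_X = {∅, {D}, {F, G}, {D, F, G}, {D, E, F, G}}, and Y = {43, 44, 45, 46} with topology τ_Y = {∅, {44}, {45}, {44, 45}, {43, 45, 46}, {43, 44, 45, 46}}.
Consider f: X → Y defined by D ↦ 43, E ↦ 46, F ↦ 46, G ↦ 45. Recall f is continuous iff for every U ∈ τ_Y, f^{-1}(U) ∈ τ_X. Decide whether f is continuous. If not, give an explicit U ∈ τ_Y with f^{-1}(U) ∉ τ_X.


f is NOT continuous.

Compute f^{-1}(U) for each U ∈ τ_Y:
  U = ∅: f^{-1}(U) = ∅ ∈ τ_X ✓.
  U = {44}: f^{-1}(U) = ∅ ∈ τ_X ✓.
  U = {45}: f^{-1}(U) = {G} ∉ τ_X ✗.
  U = {44, 45}: f^{-1}(U) = {G} ∉ τ_X ✗.
  U = {43, 45, 46}: f^{-1}(U) = {D, E, F, G} ∈ τ_X ✓.
  U = {43, 44, 45, 46}: f^{-1}(U) = {D, E, F, G} ∈ τ_X ✓.
Found U = {45} with f^{-1}(U) = {G} not in τ_X. Therefore f is NOT continuous.


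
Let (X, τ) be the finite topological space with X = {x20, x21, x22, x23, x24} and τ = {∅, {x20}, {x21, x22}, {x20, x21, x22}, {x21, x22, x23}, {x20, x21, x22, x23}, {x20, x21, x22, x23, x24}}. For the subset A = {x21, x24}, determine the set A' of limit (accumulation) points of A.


A' = {x22, x23, x24}

For each x ∈ X, list the open sets U ∈ τ with x ∈ U, then check whether U ∩ (A ∖ {x}) ≠ ∅ for every such U.
  x = x20: open {x20} ∋ x has {x20} ∩ (A ∖ {x20}) = ∅, so x is NOT a limit point.
  x = x21: open {x21, x22} ∋ x has {x21, x22} ∩ (A ∖ {x21}) = ∅, so x is NOT a limit point.
  x = x22: opens ∋ x are {x21, x22}, {x20, x21, x22}, {x21, x22, x23}, {x20, x21, x22, x23}, {x20, x21, x22, x23, x24}; each meets A ∖ {x22}, so x IS a limit point.
  x = x23: opens ∋ x are {x21, x22, x23}, {x20, x21, x22, x23}, {x20, x21, x22, x23, x24}; each meets A ∖ {x23}, so x IS a limit point.
  x = x24: opens ∋ x are {x20, x21, x22, x23, x24}; each meets A ∖ {x24}, so x IS a limit point.
Collecting: A' = {x22, x23, x24}.


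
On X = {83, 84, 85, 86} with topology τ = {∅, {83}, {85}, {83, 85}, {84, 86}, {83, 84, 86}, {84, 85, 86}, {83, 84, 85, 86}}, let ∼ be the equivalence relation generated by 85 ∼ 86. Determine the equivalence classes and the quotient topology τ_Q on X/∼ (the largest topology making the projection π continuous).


X/∼ = {[83], [84], [85=86]}; |τ_Q| = 4.

Equivalence classes: [83], [84], [85=86].
Quotient map π: X → X/∼ sends 83 ↦ [83], 84 ↦ [84], 85 ↦ [85=86], 86 ↦ [85=86].
For each subset V ⊆ X/∼, compute π^{-1}(V) ⊆ X and check whether π^{-1}(V) ∈ τ. V is open in τ_Q iff π^{-1}(V) ∈ τ.
  V = {}: π^{-1}(V) = ∅ ∈ τ ✓.
  V = {[83]}: π^{-1}(V) = {83} ∈ τ ✓.
  V = {[84]}: π^{-1}(V) = {84} ∉ τ ✗.
  V = {[83], [84]}: π^{-1}(V) = {83, 84} ∉ τ ✗.
  V = {[85=86]}: π^{-1}(V) = {85, 86} ∉ τ ✗.
  V = {[83], [85=86]}: π^{-1}(V) = {83, 85, 86} ∉ τ ✗.
  V = {[84], [85=86]}: π^{-1}(V) = {84, 85, 86} ∈ τ ✓.
  V = {[83], [84], [85=86]}: π^{-1}(V) = {83, 84, 85, 86} ∈ τ ✓.
Open sets in the quotient: τ_Q = {{}, {[83]}, {[84], [85=86]}, {[83], [84], [85=86]}} (4 elements).


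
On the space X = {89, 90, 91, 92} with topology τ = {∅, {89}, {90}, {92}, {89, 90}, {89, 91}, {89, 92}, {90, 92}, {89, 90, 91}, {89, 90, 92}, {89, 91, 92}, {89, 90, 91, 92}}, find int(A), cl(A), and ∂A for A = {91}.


int(A) = ∅, cl(A) = {91}, ∂A = {91}.

Closed sets in (X, τ) are complements of opens:
  closed(X, τ) = {∅, {90}, {91}, {92}, {89, 91}, {90, 91}, {90, 92}, {91, 92}, {89, 90, 91}, {89, 91, 92}, {90, 91, 92}, {89, 90, 91, 92}}.
int(A) = ⋃ {U ∈ τ : U ⊆ A}. Opens contained in A: ∅.
Taking the union of these: int(A) = ∅.
cl(A) = ⋂ {C closed : A ⊆ C}. Closed sets containing A: {91}, {89, 91}, {90, 91}, {91, 92}, {89, 90, 91}, {89, 91, 92}, {90, 91, 92}, {89, 90, 91, 92}.
Intersecting these: cl(A) = {91}.
∂A = cl(A) ∖ int(A) = {91} ∖ ∅ = {91}.


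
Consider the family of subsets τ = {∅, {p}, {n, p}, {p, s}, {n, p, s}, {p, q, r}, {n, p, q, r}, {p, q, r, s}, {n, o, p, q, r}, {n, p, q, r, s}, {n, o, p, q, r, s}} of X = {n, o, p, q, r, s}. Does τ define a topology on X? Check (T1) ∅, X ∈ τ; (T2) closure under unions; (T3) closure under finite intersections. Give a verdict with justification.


τ IS a topology on X.

Axiom (T1): ∅ ∈ τ? Yes; X ∈ τ? Yes.
Axiom (T2/T3): check pairwise unions and intersections of members of τ.
All pairwise intersections and unions checked — each lies in τ. Therefore τ satisfies (T1), (T2), (T3): it IS a topology on X.


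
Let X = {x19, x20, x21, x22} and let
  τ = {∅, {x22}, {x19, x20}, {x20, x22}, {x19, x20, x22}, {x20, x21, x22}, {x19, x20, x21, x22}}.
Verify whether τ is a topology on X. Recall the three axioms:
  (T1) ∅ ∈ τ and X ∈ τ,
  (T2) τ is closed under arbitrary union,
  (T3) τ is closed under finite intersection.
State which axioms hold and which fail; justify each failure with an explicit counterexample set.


τ is NOT a topology on X.

Axiom (T1): ∅ ∈ τ? Yes; X ∈ τ? Yes.
Axiom (T2/T3): check pairwise unions and intersections of members of τ.
Counterexample for (T3): {x19, x20} ∩ {x20, x22} = {x20} ∉ τ. Therefore τ is NOT a topology.


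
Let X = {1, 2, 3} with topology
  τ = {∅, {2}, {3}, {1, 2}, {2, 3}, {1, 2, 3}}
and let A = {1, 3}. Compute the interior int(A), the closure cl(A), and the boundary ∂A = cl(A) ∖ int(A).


int(A) = {3}, cl(A) = {1, 3}, ∂A = {1}.

Closed sets in (X, τ) are complements of opens:
  closed(X, τ) = {∅, {1}, {3}, {1, 2}, {1, 3}, {1, 2, 3}}.
int(A) = ⋃ {U ∈ τ : U ⊆ A}. Opens contained in A: ∅, {3}.
Taking the union of these: int(A) = {3}.
cl(A) = ⋂ {C closed : A ⊆ C}. Closed sets containing A: {1, 3}, {1, 2, 3}.
Intersecting these: cl(A) = {1, 3}.
∂A = cl(A) ∖ int(A) = {1, 3} ∖ {3} = {1}.


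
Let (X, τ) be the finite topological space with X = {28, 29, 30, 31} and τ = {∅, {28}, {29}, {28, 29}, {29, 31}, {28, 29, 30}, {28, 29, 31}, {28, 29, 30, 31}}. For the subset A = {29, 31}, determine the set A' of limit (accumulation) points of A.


A' = {30, 31}

For each x ∈ X, list the open sets U ∈ τ with x ∈ U, then check whether U ∩ (A ∖ {x}) ≠ ∅ for every such U.
  x = 28: open {28} ∋ x has {28} ∩ (A ∖ {28}) = ∅, so x is NOT a limit point.
  x = 29: open {29} ∋ x has {29} ∩ (A ∖ {29}) = ∅, so x is NOT a limit point.
  x = 30: opens ∋ x are {28, 29, 30}, {28, 29, 30, 31}; each meets A ∖ {30}, so x IS a limit point.
  x = 31: opens ∋ x are {29, 31}, {28, 29, 31}, {28, 29, 30, 31}; each meets A ∖ {31}, so x IS a limit point.
Collecting: A' = {30, 31}.


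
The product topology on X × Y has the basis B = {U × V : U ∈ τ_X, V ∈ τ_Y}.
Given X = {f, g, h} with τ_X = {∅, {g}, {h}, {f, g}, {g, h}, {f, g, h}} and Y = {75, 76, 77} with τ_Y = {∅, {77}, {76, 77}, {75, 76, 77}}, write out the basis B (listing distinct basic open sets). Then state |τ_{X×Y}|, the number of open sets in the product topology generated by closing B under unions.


Basis B = {∅ × ∅, {g} × {77}, {h} × {77}, {f, g} × {77}, {g} × {76, 77}, {g, h} × {77}, {h} × {76, 77}, {f, g, h} × {77}, {g} × {75, 76, 77}, {h} × {75, 76, 77}, {f, g} × {76, 77}, {g, h} × {76, 77}, {f, g} × {75, 76, 77}, {f, g, h} × {76, 77}, {g, h} × {75, 76, 77}, {f, g, h} × {75, 76, 77}}; |τ_{X×Y}| = 40.

Enumerate products U × V with U ∈ τ_X, V ∈ τ_Y (deduplicated):
  ∅ × ∅ = {} (∅)
  {g} × {77} = {(g,77)}
  {h} × {77} = {(h,77)}
  {f, g} × {77} = {(f,77), (g,77)}
  {g} × {76, 77} = {(g,76), (g,77)}
  {g, h} × {77} = {(g,77), (h,77)}
  {h} × {76, 77} = {(h,76), (h,77)}
  {f, g, h} × {77} = {(f,77), (g,77), (h,77)}
  {g} × {75, 76, 77} = {(g,75), (g,76), (g,77)}
  {h} × {75, 76, 77} = {(h,75), (h,76), (h,77)}
  {f, g} × {76, 77} = {(f,76), (f,77), (g,76), (g,77)}
  {g, h} × {76, 77} = {(g,76), (g,77), (h,76), (h,77)}
  {f, g} × {75, 76, 77} = {(f,75), (f,76), (f,77), (g,75), (g,76), (g,77)}
  {f, g, h} × {76, 77} = {(f,76), (f,77), (g,76), (g,77), (h,76), (h,77)}
  {g, h} × {75, 76, 77} = {(g,75), (g,76), (g,77), (h,75), (h,76), (h,77)}
  {f, g, h} × {75, 76, 77} = {(f,75), (f,76), (f,77), (g,75), (g,76), (g,77), (h,75), (h,76), (h,77)}
These 16 distinct sets form the basis B.
Close under arbitrary unions to get τ_{X×Y}; counting gives |τ_{X×Y}| = 40.


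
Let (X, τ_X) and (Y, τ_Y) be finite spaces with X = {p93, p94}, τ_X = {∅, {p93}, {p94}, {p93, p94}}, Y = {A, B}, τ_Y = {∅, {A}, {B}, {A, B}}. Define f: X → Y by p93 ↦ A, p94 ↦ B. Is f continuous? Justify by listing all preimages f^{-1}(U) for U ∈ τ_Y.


f IS continuous.

Compute f^{-1}(U) for each U ∈ τ_Y:
  U = ∅: f^{-1}(U) = ∅ ∈ τ_X ✓.
  U = {A}: f^{-1}(U) = {p93} ∈ τ_X ✓.
  U = {B}: f^{-1}(U) = {p94} ∈ τ_X ✓.
  U = {A, B}: f^{-1}(U) = {p93, p94} ∈ τ_X ✓.
Every preimage lies in τ_X, so f IS continuous.


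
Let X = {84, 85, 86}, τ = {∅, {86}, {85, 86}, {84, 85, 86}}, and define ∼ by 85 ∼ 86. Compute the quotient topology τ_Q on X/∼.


X/∼ = {[84], [85=86]}; |τ_Q| = 3.

Equivalence classes: [84], [85=86].
Quotient map π: X → X/∼ sends 84 ↦ [84], 85 ↦ [85=86], 86 ↦ [85=86].
For each subset V ⊆ X/∼, compute π^{-1}(V) ⊆ X and check whether π^{-1}(V) ∈ τ. V is open in τ_Q iff π^{-1}(V) ∈ τ.
  V = {}: π^{-1}(V) = ∅ ∈ τ ✓.
  V = {[84]}: π^{-1}(V) = {84} ∉ τ ✗.
  V = {[85=86]}: π^{-1}(V) = {85, 86} ∈ τ ✓.
  V = {[84], [85=86]}: π^{-1}(V) = {84, 85, 86} ∈ τ ✓.
Open sets in the quotient: τ_Q = {{}, {[85=86]}, {[84], [85=86]}} (3 elements).


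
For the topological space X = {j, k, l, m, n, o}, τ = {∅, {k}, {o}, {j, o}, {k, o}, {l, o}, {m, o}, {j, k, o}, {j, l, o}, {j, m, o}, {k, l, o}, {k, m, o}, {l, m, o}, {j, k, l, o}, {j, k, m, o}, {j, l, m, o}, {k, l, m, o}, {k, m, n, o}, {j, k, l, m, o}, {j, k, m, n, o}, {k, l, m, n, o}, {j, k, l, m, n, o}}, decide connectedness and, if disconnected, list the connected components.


(X, τ) is connected.

Find clopen sets (U ∈ τ with X ∖ U ∈ τ):
  U = ∅, X ∖ U = {j, k, l, m, n, o} — both open, so U is clopen.
  U = {j, k, l, m, n, o}, X ∖ U = ∅ — both open, so U is clopen.
Only trivial clopens (∅ and X) exist, so (X, τ) is connected.
Compute connected components by grouping points that agree on all clopens:
  component: {j, k, l, m, n, o}


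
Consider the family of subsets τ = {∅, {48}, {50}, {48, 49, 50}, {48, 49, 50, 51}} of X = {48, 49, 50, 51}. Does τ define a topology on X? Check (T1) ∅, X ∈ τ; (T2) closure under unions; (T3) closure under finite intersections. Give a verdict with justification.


τ is NOT a topology on X.

Axiom (T1): ∅ ∈ τ? Yes; X ∈ τ? Yes.
Axiom (T2/T3): check pairwise unions and intersections of members of τ.
Counterexample for (T2): {48} ∪ {50} = {48, 50} ∉ τ. Therefore τ is NOT a topology.


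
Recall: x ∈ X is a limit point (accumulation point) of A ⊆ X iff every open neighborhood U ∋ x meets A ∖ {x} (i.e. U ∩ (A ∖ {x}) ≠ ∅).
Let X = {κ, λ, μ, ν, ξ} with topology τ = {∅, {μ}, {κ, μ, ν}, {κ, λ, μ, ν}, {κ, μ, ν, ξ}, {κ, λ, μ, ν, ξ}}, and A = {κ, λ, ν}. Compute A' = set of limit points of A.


A' = {κ, λ, ν, ξ}

For each x ∈ X, list the open sets U ∈ τ with x ∈ U, then check whether U ∩ (A ∖ {x}) ≠ ∅ for every such U.
  x = κ: opens ∋ x are {κ, μ, ν}, {κ, λ, μ, ν}, {κ, μ, ν, ξ}, {κ, λ, μ, ν, ξ}; each meets A ∖ {κ}, so x IS a limit point.
  x = λ: opens ∋ x are {κ, λ, μ, ν}, {κ, λ, μ, ν, ξ}; each meets A ∖ {λ}, so x IS a limit point.
  x = μ: open {μ} ∋ x has {μ} ∩ (A ∖ {μ}) = ∅, so x is NOT a limit point.
  x = ν: opens ∋ x are {κ, μ, ν}, {κ, λ, μ, ν}, {κ, μ, ν, ξ}, {κ, λ, μ, ν, ξ}; each meets A ∖ {ν}, so x IS a limit point.
  x = ξ: opens ∋ x are {κ, μ, ν, ξ}, {κ, λ, μ, ν, ξ}; each meets A ∖ {ξ}, so x IS a limit point.
Collecting: A' = {κ, λ, ν, ξ}.


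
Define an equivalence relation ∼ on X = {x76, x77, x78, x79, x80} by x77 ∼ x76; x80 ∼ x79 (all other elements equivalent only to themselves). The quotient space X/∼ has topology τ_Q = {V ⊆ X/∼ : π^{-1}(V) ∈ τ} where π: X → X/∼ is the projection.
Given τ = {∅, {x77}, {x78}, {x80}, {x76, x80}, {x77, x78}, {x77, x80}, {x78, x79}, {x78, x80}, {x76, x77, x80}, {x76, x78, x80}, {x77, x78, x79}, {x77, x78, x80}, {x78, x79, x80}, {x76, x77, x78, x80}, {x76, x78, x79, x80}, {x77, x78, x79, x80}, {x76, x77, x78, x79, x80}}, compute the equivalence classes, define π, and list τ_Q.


X/∼ = {[x76=x77], [x78], [x79=x80]}; |τ_Q| = 4.

Equivalence classes: [x76=x77], [x78], [x79=x80].
Quotient map π: X → X/∼ sends x76 ↦ [x76=x77], x77 ↦ [x76=x77], x78 ↦ [x78], x79 ↦ [x79=x80], x80 ↦ [x79=x80].
For each subset V ⊆ X/∼, compute π^{-1}(V) ⊆ X and check whether π^{-1}(V) ∈ τ. V is open in τ_Q iff π^{-1}(V) ∈ τ.
  V = {}: π^{-1}(V) = ∅ ∈ τ ✓.
  V = {[x76=x77]}: π^{-1}(V) = {x76, x77} ∉ τ ✗.
  V = {[x78]}: π^{-1}(V) = {x78} ∈ τ ✓.
  V = {[x76=x77], [x78]}: π^{-1}(V) = {x76, x77, x78} ∉ τ ✗.
  V = {[x79=x80]}: π^{-1}(V) = {x79, x80} ∉ τ ✗.
  V = {[x76=x77], [x79=x80]}: π^{-1}(V) = {x76, x77, x79, x80} ∉ τ ✗.
  V = {[x78], [x79=x80]}: π^{-1}(V) = {x78, x79, x80} ∈ τ ✓.
  V = {[x76=x77], [x78], [x79=x80]}: π^{-1}(V) = {x76, x77, x78, x79, x80} ∈ τ ✓.
Open sets in the quotient: τ_Q = {{}, {[x78]}, {[x78], [x79=x80]}, {[x76=x77], [x78], [x79=x80]}} (4 elements).


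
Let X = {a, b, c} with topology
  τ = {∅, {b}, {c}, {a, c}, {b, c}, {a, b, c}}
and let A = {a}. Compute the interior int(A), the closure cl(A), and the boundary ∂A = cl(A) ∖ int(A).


int(A) = ∅, cl(A) = {a}, ∂A = {a}.

Closed sets in (X, τ) are complements of opens:
  closed(X, τ) = {∅, {a}, {b}, {a, b}, {a, c}, {a, b, c}}.
int(A) = ⋃ {U ∈ τ : U ⊆ A}. Opens contained in A: ∅.
Taking the union of these: int(A) = ∅.
cl(A) = ⋂ {C closed : A ⊆ C}. Closed sets containing A: {a}, {a, b}, {a, c}, {a, b, c}.
Intersecting these: cl(A) = {a}.
∂A = cl(A) ∖ int(A) = {a} ∖ ∅ = {a}.


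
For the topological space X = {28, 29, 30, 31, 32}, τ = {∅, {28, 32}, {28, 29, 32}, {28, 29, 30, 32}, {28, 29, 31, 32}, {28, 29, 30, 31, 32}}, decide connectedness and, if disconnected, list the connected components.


(X, τ) is connected.

Find clopen sets (U ∈ τ with X ∖ U ∈ τ):
  U = ∅, X ∖ U = {28, 29, 30, 31, 32} — both open, so U is clopen.
  U = {28, 29, 30, 31, 32}, X ∖ U = ∅ — both open, so U is clopen.
Only trivial clopens (∅ and X) exist, so (X, τ) is connected.
Compute connected components by grouping points that agree on all clopens:
  component: {28, 29, 30, 31, 32}


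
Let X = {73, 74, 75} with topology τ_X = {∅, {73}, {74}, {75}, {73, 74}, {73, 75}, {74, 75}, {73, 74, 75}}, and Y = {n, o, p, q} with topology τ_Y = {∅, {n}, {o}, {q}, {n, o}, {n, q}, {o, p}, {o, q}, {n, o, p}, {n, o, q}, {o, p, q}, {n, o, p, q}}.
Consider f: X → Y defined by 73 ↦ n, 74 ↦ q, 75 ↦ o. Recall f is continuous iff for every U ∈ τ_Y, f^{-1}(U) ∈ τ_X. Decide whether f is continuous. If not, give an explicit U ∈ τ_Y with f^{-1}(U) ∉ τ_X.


f IS continuous.

Compute f^{-1}(U) for each U ∈ τ_Y:
  U = ∅: f^{-1}(U) = ∅ ∈ τ_X ✓.
  U = {n}: f^{-1}(U) = {73} ∈ τ_X ✓.
  U = {o}: f^{-1}(U) = {75} ∈ τ_X ✓.
  U = {q}: f^{-1}(U) = {74} ∈ τ_X ✓.
  U = {n, o}: f^{-1}(U) = {73, 75} ∈ τ_X ✓.
  U = {n, q}: f^{-1}(U) = {73, 74} ∈ τ_X ✓.
  U = {o, p}: f^{-1}(U) = {75} ∈ τ_X ✓.
  U = {o, q}: f^{-1}(U) = {74, 75} ∈ τ_X ✓.
  U = {n, o, p}: f^{-1}(U) = {73, 75} ∈ τ_X ✓.
  U = {n, o, q}: f^{-1}(U) = {73, 74, 75} ∈ τ_X ✓.
  U = {o, p, q}: f^{-1}(U) = {74, 75} ∈ τ_X ✓.
  U = {n, o, p, q}: f^{-1}(U) = {73, 74, 75} ∈ τ_X ✓.
Every preimage lies in τ_X, so f IS continuous.


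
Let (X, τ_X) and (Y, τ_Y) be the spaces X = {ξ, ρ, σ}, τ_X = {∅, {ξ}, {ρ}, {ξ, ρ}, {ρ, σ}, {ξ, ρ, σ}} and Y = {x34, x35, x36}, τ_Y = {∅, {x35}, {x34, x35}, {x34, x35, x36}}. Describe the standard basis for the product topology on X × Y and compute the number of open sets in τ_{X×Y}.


Basis B = {∅ × ∅, {ξ} × {x35}, {ρ} × {x35}, {ξ} × {x34, x35}, {ξ, ρ} × {x35}, {ρ} × {x34, x35}, {ρ, σ} × {x35}, {ξ} × {x34, x35, x36}, {ξ, ρ, σ} × {x35}, {ρ} × {x34, x35, x36}, {ξ, ρ} × {x34, x35}, {ρ, σ} × {x34, x35}, {ξ, ρ} × {x34, x35, x36}, {ξ, ρ, σ} × {x34, x35}, {ρ, σ} × {x34, x35, x36}, {ξ, ρ, σ} × {x34, x35, x36}}; |τ_{X×Y}| = 40.

Enumerate products U × V with U ∈ τ_X, V ∈ τ_Y (deduplicated):
  ∅ × ∅ = {} (∅)
  {ξ} × {x35} = {(ξ,x35)}
  {ρ} × {x35} = {(ρ,x35)}
  {ξ} × {x34, x35} = {(ξ,x34), (ξ,x35)}
  {ξ, ρ} × {x35} = {(ξ,x35), (ρ,x35)}
  {ρ} × {x34, x35} = {(ρ,x34), (ρ,x35)}
  {ρ, σ} × {x35} = {(ρ,x35), (σ,x35)}
  {ξ} × {x34, x35, x36} = {(ξ,x34), (ξ,x35), (ξ,x36)}
  {ξ, ρ, σ} × {x35} = {(ξ,x35), (ρ,x35), (σ,x35)}
  {ρ} × {x34, x35, x36} = {(ρ,x34), (ρ,x35), (ρ,x36)}
  {ξ, ρ} × {x34, x35} = {(ξ,x34), (ξ,x35), (ρ,x34), (ρ,x35)}
  {ρ, σ} × {x34, x35} = {(ρ,x34), (ρ,x35), (σ,x34), (σ,x35)}
  {ξ, ρ} × {x34, x35, x36} = {(ξ,x34), (ξ,x35), (ξ,x36), (ρ,x34), (ρ,x35), (ρ,x36)}
  {ξ, ρ, σ} × {x34, x35} = {(ξ,x34), (ξ,x35), (ρ,x34), (ρ,x35), (σ,x34), (σ,x35)}
  {ρ, σ} × {x34, x35, x36} = {(ρ,x34), (ρ,x35), (ρ,x36), (σ,x34), (σ,x35), (σ,x36)}
  {ξ, ρ, σ} × {x34, x35, x36} = {(ξ,x34), (ξ,x35), (ξ,x36), (ρ,x34), (ρ,x35), (ρ,x36), (σ,x34), (σ,x35), (σ,x36)}
These 16 distinct sets form the basis B.
Close under arbitrary unions to get τ_{X×Y}; counting gives |τ_{X×Y}| = 40.


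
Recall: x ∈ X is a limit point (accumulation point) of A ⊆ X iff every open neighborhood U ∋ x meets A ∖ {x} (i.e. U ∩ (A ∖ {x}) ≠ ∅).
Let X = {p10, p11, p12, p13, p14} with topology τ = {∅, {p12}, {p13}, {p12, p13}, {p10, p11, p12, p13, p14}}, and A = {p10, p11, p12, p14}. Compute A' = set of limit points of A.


A' = {p10, p11, p14}

For each x ∈ X, list the open sets U ∈ τ with x ∈ U, then check whether U ∩ (A ∖ {x}) ≠ ∅ for every such U.
  x = p10: opens ∋ x are {p10, p11, p12, p13, p14}; each meets A ∖ {p10}, so x IS a limit point.
  x = p11: opens ∋ x are {p10, p11, p12, p13, p14}; each meets A ∖ {p11}, so x IS a limit point.
  x = p12: open {p12} ∋ x has {p12} ∩ (A ∖ {p12}) = ∅, so x is NOT a limit point.
  x = p13: open {p13} ∋ x has {p13} ∩ (A ∖ {p13}) = ∅, so x is NOT a limit point.
  x = p14: opens ∋ x are {p10, p11, p12, p13, p14}; each meets A ∖ {p14}, so x IS a limit point.
Collecting: A' = {p10, p11, p14}.


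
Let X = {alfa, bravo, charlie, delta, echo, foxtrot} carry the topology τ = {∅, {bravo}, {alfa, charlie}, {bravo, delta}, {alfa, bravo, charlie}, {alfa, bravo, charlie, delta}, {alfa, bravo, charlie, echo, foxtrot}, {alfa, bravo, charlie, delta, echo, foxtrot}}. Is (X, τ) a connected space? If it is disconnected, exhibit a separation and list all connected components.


(X, τ) is connected.

Find clopen sets (U ∈ τ with X ∖ U ∈ τ):
  U = ∅, X ∖ U = {alfa, bravo, charlie, delta, echo, foxtrot} — both open, so U is clopen.
  U = {alfa, bravo, charlie, delta, echo, foxtrot}, X ∖ U = ∅ — both open, so U is clopen.
Only trivial clopens (∅ and X) exist, so (X, τ) is connected.
Compute connected components by grouping points that agree on all clopens:
  component: {alfa, bravo, charlie, delta, echo, foxtrot}


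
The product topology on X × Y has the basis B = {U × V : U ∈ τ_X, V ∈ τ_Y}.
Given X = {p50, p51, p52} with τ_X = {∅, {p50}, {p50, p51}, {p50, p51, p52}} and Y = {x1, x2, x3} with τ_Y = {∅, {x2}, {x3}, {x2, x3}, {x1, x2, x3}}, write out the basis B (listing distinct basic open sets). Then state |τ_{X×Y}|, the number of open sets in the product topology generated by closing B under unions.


Basis B = {∅ × ∅, {p50} × {x2}, {p50} × {x3}, {p50} × {x2, x3}, {p50, p51} × {x2}, {p50, p51} × {x3}, {p50} × {x1, x2, x3}, {p50, p51, p52} × {x2}, {p50, p51, p52} × {x3}, {p50, p51} × {x2, x3}, {p50, p51} × {x1, x2, x3}, {p50, p51, p52} × {x2, x3}, {p50, p51, p52} × {x1, x2, x3}}; |τ_{X×Y}| = 30.

Enumerate products U × V with U ∈ τ_X, V ∈ τ_Y (deduplicated):
  ∅ × ∅ = {} (∅)
  {p50} × {x2} = {(p50,x2)}
  {p50} × {x3} = {(p50,x3)}
  {p50} × {x2, x3} = {(p50,x2), (p50,x3)}
  {p50, p51} × {x2} = {(p50,x2), (p51,x2)}
  {p50, p51} × {x3} = {(p50,x3), (p51,x3)}
  {p50} × {x1, x2, x3} = {(p50,x1), (p50,x2), (p50,x3)}
  {p50, p51, p52} × {x2} = {(p50,x2), (p51,x2), (p52,x2)}
  {p50, p51, p52} × {x3} = {(p50,x3), (p51,x3), (p52,x3)}
  {p50, p51} × {x2, x3} = {(p50,x2), (p50,x3), (p51,x2), (p51,x3)}
  {p50, p51} × {x1, x2, x3} = {(p50,x1), (p50,x2), (p50,x3), (p51,x1), (p51,x2), (p51,x3)}
  {p50, p51, p52} × {x2, x3} = {(p50,x2), (p50,x3), (p51,x2), (p51,x3), (p52,x2), (p52,x3)}
  {p50, p51, p52} × {x1, x2, x3} = {(p50,x1), (p50,x2), (p50,x3), (p51,x1), (p51,x2), (p51,x3), (p52,x1), (p52,x2), (p52,x3)}
These 13 distinct sets form the basis B.
Close under arbitrary unions to get τ_{X×Y}; counting gives |τ_{X×Y}| = 30.


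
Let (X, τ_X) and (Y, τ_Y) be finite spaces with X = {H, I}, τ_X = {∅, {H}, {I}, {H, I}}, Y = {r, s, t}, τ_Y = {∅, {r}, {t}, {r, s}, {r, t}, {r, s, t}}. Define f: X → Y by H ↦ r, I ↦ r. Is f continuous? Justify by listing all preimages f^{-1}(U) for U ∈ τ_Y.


f IS continuous.

Compute f^{-1}(U) for each U ∈ τ_Y:
  U = ∅: f^{-1}(U) = ∅ ∈ τ_X ✓.
  U = {r}: f^{-1}(U) = {H, I} ∈ τ_X ✓.
  U = {t}: f^{-1}(U) = ∅ ∈ τ_X ✓.
  U = {r, s}: f^{-1}(U) = {H, I} ∈ τ_X ✓.
  U = {r, t}: f^{-1}(U) = {H, I} ∈ τ_X ✓.
  U = {r, s, t}: f^{-1}(U) = {H, I} ∈ τ_X ✓.
Every preimage lies in τ_X, so f IS continuous.


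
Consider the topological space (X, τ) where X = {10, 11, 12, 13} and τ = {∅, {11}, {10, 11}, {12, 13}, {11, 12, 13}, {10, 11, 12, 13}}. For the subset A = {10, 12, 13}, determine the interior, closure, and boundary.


int(A) = {12, 13}, cl(A) = {10, 12, 13}, ∂A = {10}.

Closed sets in (X, τ) are complements of opens:
  closed(X, τ) = {∅, {10}, {10, 11}, {12, 13}, {10, 12, 13}, {10, 11, 12, 13}}.
int(A) = ⋃ {U ∈ τ : U ⊆ A}. Opens contained in A: ∅, {12, 13}.
Taking the union of these: int(A) = {12, 13}.
cl(A) = ⋂ {C closed : A ⊆ C}. Closed sets containing A: {10, 12, 13}, {10, 11, 12, 13}.
Intersecting these: cl(A) = {10, 12, 13}.
∂A = cl(A) ∖ int(A) = {10, 12, 13} ∖ {12, 13} = {10}.


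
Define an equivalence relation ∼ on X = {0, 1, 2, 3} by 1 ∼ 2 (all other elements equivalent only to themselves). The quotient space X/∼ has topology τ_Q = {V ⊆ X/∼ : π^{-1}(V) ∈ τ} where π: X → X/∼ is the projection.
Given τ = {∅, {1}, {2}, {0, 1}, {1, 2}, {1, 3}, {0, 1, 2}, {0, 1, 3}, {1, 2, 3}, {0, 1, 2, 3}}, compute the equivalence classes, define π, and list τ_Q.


X/∼ = {[0], [1=2], [3]}; |τ_Q| = 5.

Equivalence classes: [0], [1=2], [3].
Quotient map π: X → X/∼ sends 0 ↦ [0], 1 ↦ [1=2], 2 ↦ [1=2], 3 ↦ [3].
For each subset V ⊆ X/∼, compute π^{-1}(V) ⊆ X and check whether π^{-1}(V) ∈ τ. V is open in τ_Q iff π^{-1}(V) ∈ τ.
  V = {}: π^{-1}(V) = ∅ ∈ τ ✓.
  V = {[0]}: π^{-1}(V) = {0} ∉ τ ✗.
  V = {[1=2]}: π^{-1}(V) = {1, 2} ∈ τ ✓.
  V = {[0], [1=2]}: π^{-1}(V) = {0, 1, 2} ∈ τ ✓.
  V = {[3]}: π^{-1}(V) = {3} ∉ τ ✗.
  V = {[0], [3]}: π^{-1}(V) = {0, 3} ∉ τ ✗.
  V = {[1=2], [3]}: π^{-1}(V) = {1, 2, 3} ∈ τ ✓.
  V = {[0], [1=2], [3]}: π^{-1}(V) = {0, 1, 2, 3} ∈ τ ✓.
Open sets in the quotient: τ_Q = {{}, {[1=2]}, {[0], [1=2]}, {[1=2], [3]}, {[0], [1=2], [3]}} (5 elements).


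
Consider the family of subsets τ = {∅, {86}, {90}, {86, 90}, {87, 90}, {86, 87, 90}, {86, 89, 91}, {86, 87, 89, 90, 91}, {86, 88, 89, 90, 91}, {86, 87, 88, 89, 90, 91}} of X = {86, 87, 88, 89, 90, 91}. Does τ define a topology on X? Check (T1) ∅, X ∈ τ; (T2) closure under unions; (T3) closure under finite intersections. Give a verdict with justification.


τ is NOT a topology on X.

Axiom (T1): ∅ ∈ τ? Yes; X ∈ τ? Yes.
Axiom (T2/T3): check pairwise unions and intersections of members of τ.
Counterexample for (T2): {90} ∪ {86, 89, 91} = {86, 89, 90, 91} ∉ τ. Therefore τ is NOT a topology.


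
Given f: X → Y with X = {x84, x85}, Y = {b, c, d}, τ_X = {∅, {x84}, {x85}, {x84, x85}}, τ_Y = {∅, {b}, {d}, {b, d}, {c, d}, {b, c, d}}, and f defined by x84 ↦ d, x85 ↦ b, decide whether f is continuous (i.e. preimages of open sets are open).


f IS continuous.

Compute f^{-1}(U) for each U ∈ τ_Y:
  U = ∅: f^{-1}(U) = ∅ ∈ τ_X ✓.
  U = {b}: f^{-1}(U) = {x85} ∈ τ_X ✓.
  U = {d}: f^{-1}(U) = {x84} ∈ τ_X ✓.
  U = {b, d}: f^{-1}(U) = {x84, x85} ∈ τ_X ✓.
  U = {c, d}: f^{-1}(U) = {x84} ∈ τ_X ✓.
  U = {b, c, d}: f^{-1}(U) = {x84, x85} ∈ τ_X ✓.
Every preimage lies in τ_X, so f IS continuous.


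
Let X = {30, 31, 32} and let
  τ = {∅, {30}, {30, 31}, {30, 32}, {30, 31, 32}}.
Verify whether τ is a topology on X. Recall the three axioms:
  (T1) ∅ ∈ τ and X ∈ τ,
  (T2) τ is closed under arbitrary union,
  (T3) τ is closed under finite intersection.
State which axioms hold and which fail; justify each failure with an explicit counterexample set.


τ IS a topology on X.

Axiom (T1): ∅ ∈ τ? Yes; X ∈ τ? Yes.
Axiom (T2/T3): check pairwise unions and intersections of members of τ.
All pairwise intersections and unions checked — each lies in τ. Therefore τ satisfies (T1), (T2), (T3): it IS a topology on X.


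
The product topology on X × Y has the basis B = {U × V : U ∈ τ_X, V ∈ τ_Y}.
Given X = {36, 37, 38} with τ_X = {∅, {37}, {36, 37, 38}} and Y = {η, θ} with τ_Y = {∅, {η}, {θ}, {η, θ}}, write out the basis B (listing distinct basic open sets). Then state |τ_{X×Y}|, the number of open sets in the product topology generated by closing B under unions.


Basis B = {∅ × ∅, {37} × {η}, {37} × {θ}, {37} × {η, θ}, {36, 37, 38} × {η}, {36, 37, 38} × {θ}, {36, 37, 38} × {η, θ}}; |τ_{X×Y}| = 9.

Enumerate products U × V with U ∈ τ_X, V ∈ τ_Y (deduplicated):
  ∅ × ∅ = {} (∅)
  {37} × {η} = {(37,η)}
  {37} × {θ} = {(37,θ)}
  {37} × {η, θ} = {(37,η), (37,θ)}
  {36, 37, 38} × {η} = {(36,η), (37,η), (38,η)}
  {36, 37, 38} × {θ} = {(36,θ), (37,θ), (38,θ)}
  {36, 37, 38} × {η, θ} = {(36,η), (36,θ), (37,η), (37,θ), (38,η), (38,θ)}
These 7 distinct sets form the basis B.
Close under arbitrary unions to get τ_{X×Y}; counting gives |τ_{X×Y}| = 9.


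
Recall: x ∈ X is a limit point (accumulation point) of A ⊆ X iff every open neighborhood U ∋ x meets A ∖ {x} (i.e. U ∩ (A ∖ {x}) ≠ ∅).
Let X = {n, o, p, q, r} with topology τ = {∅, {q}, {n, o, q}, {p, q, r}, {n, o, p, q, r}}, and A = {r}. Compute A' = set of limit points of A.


A' = {p}

For each x ∈ X, list the open sets U ∈ τ with x ∈ U, then check whether U ∩ (A ∖ {x}) ≠ ∅ for every such U.
  x = n: open {n, o, q} ∋ x has {n, o, q} ∩ (A ∖ {n}) = ∅, so x is NOT a limit point.
  x = o: open {n, o, q} ∋ x has {n, o, q} ∩ (A ∖ {o}) = ∅, so x is NOT a limit point.
  x = p: opens ∋ x are {p, q, r}, {n, o, p, q, r}; each meets A ∖ {p}, so x IS a limit point.
  x = q: open {q} ∋ x has {q} ∩ (A ∖ {q}) = ∅, so x is NOT a limit point.
  x = r: open {p, q, r} ∋ x has {p, q, r} ∩ (A ∖ {r}) = ∅, so x is NOT a limit point.
Collecting: A' = {p}.
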